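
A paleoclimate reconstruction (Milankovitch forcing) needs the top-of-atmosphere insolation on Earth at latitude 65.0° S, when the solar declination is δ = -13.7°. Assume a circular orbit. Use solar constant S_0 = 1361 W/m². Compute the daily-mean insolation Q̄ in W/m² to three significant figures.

Q̄ ≈ 349 W/m²

cos h₀ = −tan(-65.0°) tan(-13.700°) = -0.5228, h₀ = 2.1209 rad.
Bracket: h₀ sin ϕ sin δ + cos ϕ cos δ sin h₀ = 2.1209×-0.90631×-0.23684 + 0.42262×0.97155×0.85247 = 0.455252 + 0.350021 = 0.805273.
Q̄ = (S_0/π) × [bracket] = (1361/π) × 0.805273 = 348.9 W/m².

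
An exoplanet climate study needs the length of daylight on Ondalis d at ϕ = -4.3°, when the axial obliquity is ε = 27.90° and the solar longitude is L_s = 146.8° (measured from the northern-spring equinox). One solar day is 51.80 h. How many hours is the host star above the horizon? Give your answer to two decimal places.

25.57 h

Solar declination: sin δ = sin ε · sin L_s = sin 27.90° × sin 146.8° = 0.25622, so δ = +14.846°.
cos h₀ = −tan ϕ · tan δ = −tan(-4.3°) × tan(+14.846°) = 0.0199, so h₀ = 1.5509 rad = 88.86°.
Daylight = 2h₀/(2π) × 51.80 h = (1.5509/π) × 51.80 = 25.57 h.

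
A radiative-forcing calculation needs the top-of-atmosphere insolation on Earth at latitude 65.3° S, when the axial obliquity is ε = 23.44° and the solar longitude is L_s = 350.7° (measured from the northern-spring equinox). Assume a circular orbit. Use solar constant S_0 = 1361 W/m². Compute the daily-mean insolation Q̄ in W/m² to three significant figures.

Solar declination: sin δ = sin ε · sin L_s = sin 23.44° × sin 350.7° = -0.06428, so δ = -3.686°.
cos h₀ = −tan(-65.3°) tan(-3.686°) = -0.1401, h₀ = 1.7113 rad.
Bracket: h₀ sin ϕ sin δ + cos ϕ cos δ sin h₀ = 1.7113×-0.90851×-0.06428 + 0.41787×0.99793×0.99014 = 0.099938 + 0.412893 = 0.512831.
Q̄ = (S_0/π) × [bracket] = (1361/π) × 0.512831 = 222.2 W/m².

Q̄ ≈ 222 W/m²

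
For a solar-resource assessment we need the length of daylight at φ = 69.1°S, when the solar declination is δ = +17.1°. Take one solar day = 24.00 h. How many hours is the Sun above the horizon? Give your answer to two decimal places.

cos H₀ = −tan φ · tan δ = −tan(-69.1°) × tan(+17.100°) = 0.8056, so H₀ = 0.6341 rad = 36.33°.
Daylight = 2H₀/(2π) × 24.00 h = (0.6341/π) × 24.00 = 4.84 h.

4.84 h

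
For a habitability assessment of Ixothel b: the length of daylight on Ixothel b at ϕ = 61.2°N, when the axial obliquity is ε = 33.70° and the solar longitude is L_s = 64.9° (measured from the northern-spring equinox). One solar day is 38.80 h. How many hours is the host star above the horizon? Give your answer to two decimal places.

Solar declination: sin δ = sin ε · sin L_s = sin 33.70° × sin 64.9° = 0.50245, so δ = +30.162°.
Sunrise equation: cos h₀ = −tan ϕ · tan δ = -1.0571 ≤ −1, so the host star never sets (polar day) and h₀ = π.
Daylight = 2h₀/(2π) × 38.80 h = (3.1416/π) × 38.80 = 38.80 h.

38.80 h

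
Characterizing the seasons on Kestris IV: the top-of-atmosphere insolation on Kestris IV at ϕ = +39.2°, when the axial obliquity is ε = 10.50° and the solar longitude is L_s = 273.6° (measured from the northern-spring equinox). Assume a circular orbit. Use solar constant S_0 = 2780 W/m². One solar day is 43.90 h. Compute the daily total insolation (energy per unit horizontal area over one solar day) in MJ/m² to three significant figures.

82.5 MJ/m²

Solar declination: sin δ = sin ε · sin L_s = sin 10.50° × sin 273.6° = -0.18188, so δ = -10.479°.
cos h₀ = −tan(+39.2°) tan(-10.479°) = 0.1509, h₀ = 1.4194 rad.
Bracket: h₀ sin ϕ sin δ + cos ϕ cos δ sin h₀ = 1.4194×0.63203×-0.18188 + 0.77494×0.98332×0.98856 = -0.163165 + 0.753297 = 0.590132.
Q̄ = (S_0/π) × [bracket] = (2780/π) × 0.590132 = 522.21 W/m².
Daily total = Q̄ × 43.90 h × 3600 s/h = 522.21 × 43.90 × 3600 / 10⁶ = 82.53 MJ/m².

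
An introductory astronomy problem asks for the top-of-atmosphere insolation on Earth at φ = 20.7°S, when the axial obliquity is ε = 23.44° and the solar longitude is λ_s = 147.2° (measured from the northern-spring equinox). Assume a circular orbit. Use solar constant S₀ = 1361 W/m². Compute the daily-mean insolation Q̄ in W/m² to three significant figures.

Solar declination: sin δ = sin ε · sin λ_s = sin 23.44° × sin 147.2° = 0.21549, so δ = +12.444°.
cos H₀ = −tan(-20.7°) tan(+12.444°) = 0.0834, H₀ = 1.4873 rad.
Bracket: H₀ sin φ sin δ + cos φ cos δ sin H₀ = 1.4873×-0.35347×0.21549 + 0.93544×0.97651×0.99652 = -0.113287 + 0.910288 = 0.797001.
Q̄ = (S₀/π) × [bracket] = (1361/π) × 0.797001 = 345.3 W/m².

Q̄ ≈ 345 W/m²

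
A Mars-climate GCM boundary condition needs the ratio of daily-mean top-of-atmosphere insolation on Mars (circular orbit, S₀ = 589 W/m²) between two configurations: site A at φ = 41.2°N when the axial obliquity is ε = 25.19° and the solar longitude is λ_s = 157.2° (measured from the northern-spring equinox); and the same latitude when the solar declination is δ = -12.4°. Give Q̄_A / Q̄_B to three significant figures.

— Configuration A (φ=+41.2°):
Solar declination: sin δ = sin ε · sin λ_s = sin 25.19° × sin 157.2° = 0.16493, so δ = +9.493°.
cos H₀ = −tan(+41.2°) tan(+9.493°) = -0.1464, H₀ = 1.7177 rad.
Bracket: H₀ sin φ sin δ + cos φ cos δ sin H₀ = 1.7177×0.65869×0.16493 + 0.75241×0.98630×0.98923 = 0.186607 + 0.734110 = 0.920717.
Q̄ = (S₀/π) × [bracket] = (589/π) × 0.920717 = 172.62 W/m².
— Configuration B (φ=+41.2°):
cos H₀ = −tan(+41.2°) tan(-12.400°) = 0.1925, H₀ = 1.3771 rad.
Bracket: H₀ sin φ sin δ + cos φ cos δ sin H₀ = 1.3771×0.65869×-0.21474 + 0.75241×0.97667×0.98130 = -0.194787 + 0.721114 = 0.526327.
Q̄ = (S₀/π) × [bracket] = (589/π) × 0.526327 = 98.678 W/m².
Ratio Q̄_A / Q̄_B = 172.62 / 98.678 = 1.749.

Q̄_A / Q̄_B ≈ 1.75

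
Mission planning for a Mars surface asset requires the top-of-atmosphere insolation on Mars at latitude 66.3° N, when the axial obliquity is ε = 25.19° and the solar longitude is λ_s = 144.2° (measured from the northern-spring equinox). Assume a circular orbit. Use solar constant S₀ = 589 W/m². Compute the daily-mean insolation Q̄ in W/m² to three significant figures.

Q̄ ≈ 153 W/m²

Solar declination: sin δ = sin ε · sin λ_s = sin 25.19° × sin 144.2° = 0.24897, so δ = +14.417°.
cos H₀ = −tan(+66.3°) tan(+14.417°) = -0.5856, H₀ = 2.1964 rad.
Bracket: H₀ sin φ sin δ + cos φ cos δ sin H₀ = 2.1964×0.91566×0.24897 + 0.40195×0.96851×0.81059 = 0.500717 + 0.315557 = 0.816274.
Q̄ = (S₀/π) × [bracket] = (589/π) × 0.816274 = 153.0 W/m².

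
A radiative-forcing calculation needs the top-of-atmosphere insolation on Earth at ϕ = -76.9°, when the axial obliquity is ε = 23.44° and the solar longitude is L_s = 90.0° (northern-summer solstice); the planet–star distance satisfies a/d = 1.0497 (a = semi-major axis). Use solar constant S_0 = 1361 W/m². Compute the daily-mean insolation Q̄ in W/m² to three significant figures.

Q̄ ≈ 0.00 W/m²

Solar declination: sin δ = sin ε · sin L_s = sin 23.44° × sin 90.0° = 0.39779, so δ = +23.440°.
cos h₀ = −tan(-76.9°) tan(+23.440°) = 1.8631 ≥ 1 ⇒ polar night, h₀ = 0 and Q̄ = 0.
Inverse-square distance factor (a/d)² = 1.0497² = 1.101870.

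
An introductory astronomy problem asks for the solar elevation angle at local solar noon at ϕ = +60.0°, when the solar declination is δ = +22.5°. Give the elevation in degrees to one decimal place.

52.5°

At local noon the hour angle is zero, so the zenith angle equals |ϕ − δ| = |+60.0° − (+22.500°)| = 37.500°.
Elevation = 90° − 37.500° = 52.5°.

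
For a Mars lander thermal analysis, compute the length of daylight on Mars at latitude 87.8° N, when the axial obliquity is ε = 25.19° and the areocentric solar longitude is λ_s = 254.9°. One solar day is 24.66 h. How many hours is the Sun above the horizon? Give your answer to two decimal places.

sin δ = sin 25.19° × sin 254.9° = -0.41093, so δ = -24.263°.
cos H₀ = −tan φ · tan δ = 11.7331 ≥ 1, so the Sun never rises (polar night) and H₀ = 0.
Daylight = 2H₀/(2π) × 24.66 h = (0.0000/π) × 24.66 = 0.00 h.

0.00 h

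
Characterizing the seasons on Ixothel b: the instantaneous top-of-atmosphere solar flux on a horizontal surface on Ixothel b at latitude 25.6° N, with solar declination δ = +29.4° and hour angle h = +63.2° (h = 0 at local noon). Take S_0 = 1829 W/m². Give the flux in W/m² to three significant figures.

cos θ_z = sin ϕ sin δ + cos ϕ cos δ cos h = 0.212113 + 0.354250 = 0.566363.
Flux = S_0 · cos θ_z = 1829 × 0.566363 = 1036 W/m².

1.04e+03 W/m²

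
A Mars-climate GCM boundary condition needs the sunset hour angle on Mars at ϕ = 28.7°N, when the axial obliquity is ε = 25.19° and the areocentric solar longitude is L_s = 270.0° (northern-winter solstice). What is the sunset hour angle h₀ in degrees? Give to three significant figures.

h₀ = 75.1°

sin δ = sin 25.19° × sin 270.0° = -0.42562, so δ = -25.190°.
cos h₀ = −tan ϕ · tan δ = −tan(+28.7°) × tan(-25.190°) = 0.2575, so h₀ = 1.3104 rad = 75.08°.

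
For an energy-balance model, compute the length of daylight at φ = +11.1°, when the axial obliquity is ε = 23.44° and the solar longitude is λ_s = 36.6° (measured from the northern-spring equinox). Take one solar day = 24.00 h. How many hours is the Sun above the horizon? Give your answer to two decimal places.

Solar declination: sin δ = sin ε · sin λ_s = sin 23.44° × sin 36.6° = 0.23717, so δ = +13.720°.
cos H₀ = −tan φ · tan δ = −tan(+11.1°) × tan(+13.720°) = -0.0479, so H₀ = 1.6187 rad = 92.75°.
Daylight = 2H₀/(2π) × 24.00 h = (1.6187/π) × 24.00 = 12.37 h.

12.37 h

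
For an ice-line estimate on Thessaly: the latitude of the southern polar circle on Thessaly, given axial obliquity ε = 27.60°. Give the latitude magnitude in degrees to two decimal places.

The polar circle is the lowest latitude that experiences at least one full rotation of continuous darkness at the northern-summer solstice; it lies at |φ| = 90° − ε = 90° − 27.60° = 62.40°.

62.40°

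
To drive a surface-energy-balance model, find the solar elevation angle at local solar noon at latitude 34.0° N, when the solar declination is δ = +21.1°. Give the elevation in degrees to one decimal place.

77.1°

At local noon the hour angle is zero, so the zenith angle equals |ϕ − δ| = |+34.0° − (+21.100°)| = 12.900°.
Elevation = 90° − 12.900° = 77.1°.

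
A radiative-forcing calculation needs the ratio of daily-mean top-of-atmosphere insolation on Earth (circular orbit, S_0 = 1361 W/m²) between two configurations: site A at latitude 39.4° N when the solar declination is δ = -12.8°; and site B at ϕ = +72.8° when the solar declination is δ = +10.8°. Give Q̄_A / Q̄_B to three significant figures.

— Configuration A (ϕ=+39.4°):
cos h₀ = −tan(+39.4°) tan(-12.800°) = 0.1866, h₀ = 1.3831 rad.
Bracket: h₀ sin ϕ sin δ + cos ϕ cos δ sin h₀ = 1.3831×0.63473×-0.22155 + 0.77273×0.97515×0.98243 = -0.194498 + 0.740288 = 0.545790.
Q̄ = (S_0/π) × [bracket] = (1361/π) × 0.545790 = 236.45 W/m².
— Configuration B (ϕ=+72.8°):
cos h₀ = −tan(+72.8°) tan(+10.800°) = -0.6162, h₀ = 2.2348 rad.
Bracket: h₀ sin ϕ sin δ + cos ϕ cos δ sin h₀ = 2.2348×0.95528×0.18738 + 0.29571×0.98229×0.78755 = 0.400030 + 0.228762 = 0.628792.
Q̄ = (S_0/π) × [bracket] = (1361/π) × 0.628792 = 272.41 W/m².
Ratio Q̄_A / Q̄_B = 236.45 / 272.41 = 0.8680.

Q̄_A / Q̄_B ≈ 0.868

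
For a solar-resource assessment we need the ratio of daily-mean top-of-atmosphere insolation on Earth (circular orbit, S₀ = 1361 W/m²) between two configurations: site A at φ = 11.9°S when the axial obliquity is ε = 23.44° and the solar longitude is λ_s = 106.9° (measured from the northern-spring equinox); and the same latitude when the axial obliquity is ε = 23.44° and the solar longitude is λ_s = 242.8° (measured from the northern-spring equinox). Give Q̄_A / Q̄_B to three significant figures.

— Configuration A (φ=-11.9°):
Solar declination: sin δ = sin ε · sin λ_s = sin 23.44° × sin 106.9° = 0.38061, so δ = +22.371°.
cos H₀ = −tan(-11.9°) tan(+22.371°) = 0.0867, H₀ = 1.4840 rad.
Bracket: H₀ sin φ sin δ + cos φ cos δ sin H₀ = 1.4840×-0.20620×0.38061 + 0.97851×0.92474×0.99623 = -0.116467 + 0.901456 = 0.784989.
Q̄ = (S₀/π) × [bracket] = (1361/π) × 0.784989 = 340.07 W/m².
— Configuration B (φ=-11.9°):
Solar declination: sin δ = sin ε · sin λ_s = sin 23.44° × sin 242.8° = -0.35380, so δ = -20.720°.
cos H₀ = −tan(-11.9°) tan(-20.720°) = -0.0797, H₀ = 1.6506 rad.
Bracket: H₀ sin φ sin δ + cos φ cos δ sin H₀ = 1.6506×-0.20620×-0.35380 + 0.97851×0.93532×0.99682 = 0.120417 + 0.912310 = 1.032727.
Q̄ = (S₀/π) × [bracket] = (1361/π) × 1.032727 = 447.40 W/m².
Ratio Q̄_A / Q̄_B = 340.07 / 447.40 = 0.7601.

Q̄_A / Q̄_B ≈ 0.760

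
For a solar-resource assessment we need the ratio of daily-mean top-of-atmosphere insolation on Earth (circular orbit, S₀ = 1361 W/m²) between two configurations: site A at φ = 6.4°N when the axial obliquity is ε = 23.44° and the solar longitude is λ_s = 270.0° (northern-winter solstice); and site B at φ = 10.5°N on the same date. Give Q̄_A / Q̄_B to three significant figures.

Q̄_A / Q̄_B ≈ 1.07

— Configuration A (φ=+6.4°):
Solar declination: sin δ = sin ε · sin λ_s = sin 23.44° × sin 270.0° = -0.39779, so δ = -23.440°.
cos H₀ = −tan(+6.4°) tan(-23.440°) = 0.0486, H₀ = 1.5221 rad.
Bracket: H₀ sin φ sin δ + cos φ cos δ sin H₀ = 1.5221×0.11147×-0.39779 + 0.99377×0.91748×0.99882 = -0.067492 + 0.910688 = 0.843196.
Q̄ = (S₀/π) × [bracket] = (1361/π) × 0.843196 = 365.29 W/m².
— Configuration B (φ=+10.5°):
cos H₀ = −tan(+10.5°) tan(-23.440°) = 0.0804, H₀ = 1.4904 rad.
Bracket: H₀ sin φ sin δ + cos φ cos δ sin H₀ = 1.4904×0.18224×-0.39779 + 0.98325×0.91748×0.99677 = -0.108044 + 0.899198 = 0.791154.
Q̄ = (S₀/π) × [bracket] = (1361/π) × 0.791154 = 342.74 W/m².
Ratio Q̄_A / Q̄_B = 365.29 / 342.74 = 1.066.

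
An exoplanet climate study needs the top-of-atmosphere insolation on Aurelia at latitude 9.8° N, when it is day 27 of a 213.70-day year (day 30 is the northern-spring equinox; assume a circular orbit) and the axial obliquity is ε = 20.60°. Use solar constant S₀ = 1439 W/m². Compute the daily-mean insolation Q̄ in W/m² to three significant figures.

Q̄ ≈ 447 W/m²

Solar longitude: λ_s = 360° × (27 − 30)/213.70 = -5.054°, i.e. -5.054° + 360° = 354.946°.
sin δ = sin 20.60° × sin 354.946° = -0.03099, so δ = -1.776°.
cos H₀ = −tan(+9.8°) tan(-1.776°) = 0.0054, H₀ = 1.5654 rad.
Bracket: H₀ sin φ sin δ + cos φ cos δ sin H₀ = 1.5654×0.17021×-0.03099 + 0.98541×0.99952×0.99999 = -0.008257 + 0.984927 = 0.976670.
Q̄ = (S₀/π) × [bracket] = (1439/π) × 0.976670 = 447.4 W/m².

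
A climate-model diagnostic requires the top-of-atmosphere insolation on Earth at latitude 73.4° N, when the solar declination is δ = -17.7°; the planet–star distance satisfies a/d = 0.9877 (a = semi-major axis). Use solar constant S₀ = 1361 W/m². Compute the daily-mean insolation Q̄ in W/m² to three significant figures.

cos H₀ = −tan(+73.4°) tan(-17.700°) = 1.0705 ≥ 1 ⇒ polar night, H₀ = 0 and Q̄ = 0.
Inverse-square distance factor (a/d)² = 0.9877² = 0.975551.

Q̄ ≈ 0.00 W/m²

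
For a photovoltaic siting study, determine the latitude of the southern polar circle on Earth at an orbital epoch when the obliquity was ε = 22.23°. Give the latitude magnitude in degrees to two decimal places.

67.77°

The polar circle is the lowest latitude that experiences at least one full rotation of continuous darkness at the northern-summer solstice; it lies at |φ| = 90° − ε = 90° − 22.23° = 67.77°.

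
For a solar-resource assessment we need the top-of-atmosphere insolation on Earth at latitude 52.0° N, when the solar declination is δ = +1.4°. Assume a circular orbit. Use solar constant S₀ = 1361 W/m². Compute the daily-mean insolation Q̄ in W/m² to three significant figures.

cos H₀ = −tan(+52.0°) tan(+1.400°) = -0.0313, H₀ = 1.6021 rad.
Bracket: H₀ sin φ sin δ + cos φ cos δ sin H₀ = 1.6021×0.78801×0.02443 + 0.61566×0.99970×0.99951 = 0.030842 + 0.615174 = 0.646016.
Q̄ = (S₀/π) × [bracket] = (1361/π) × 0.646016 = 279.9 W/m².

Q̄ ≈ 280 W/m²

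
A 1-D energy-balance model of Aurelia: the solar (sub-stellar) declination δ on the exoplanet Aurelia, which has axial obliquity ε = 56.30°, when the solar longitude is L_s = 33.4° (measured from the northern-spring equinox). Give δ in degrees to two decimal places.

sin δ = sin ε · sin L_s = sin 56.30° × sin 33.4° = 0.457975.
δ = arcsin(0.457975) = +27.26°.

δ = +27.26°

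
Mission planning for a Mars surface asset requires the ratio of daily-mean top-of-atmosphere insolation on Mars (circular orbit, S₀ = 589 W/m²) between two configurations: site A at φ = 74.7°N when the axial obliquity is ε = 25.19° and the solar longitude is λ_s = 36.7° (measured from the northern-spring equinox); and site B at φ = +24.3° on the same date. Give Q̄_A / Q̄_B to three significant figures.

Q̄_A / Q̄_B ≈ 0.734

— Configuration A (φ=+74.7°):
Solar declination: sin δ = sin ε · sin λ_s = sin 25.19° × sin 36.7° = 0.25436, so δ = +14.736°.
cos H₀ = −tan(+74.7°) tan(+14.736°) = -0.9614, H₀ = 2.8629 rad.
Bracket: H₀ sin φ sin δ + cos φ cos δ sin H₀ = 2.8629×0.96456×0.25436 + 0.26387×0.96711×0.27511 = 0.702400 + 0.070206 = 0.772606.
Q̄ = (S₀/π) × [bracket] = (589/π) × 0.772606 = 144.85 W/m².
— Configuration B (φ=+24.3°):
cos H₀ = −tan(+24.3°) tan(+14.736°) = -0.1188, H₀ = 1.6898 rad.
Bracket: H₀ sin φ sin δ + cos φ cos δ sin H₀ = 1.6898×0.41151×0.25436 + 0.91140×0.96711×0.99292 = 0.176874 + 0.875184 = 1.052058.
Q̄ = (S₀/π) × [bracket] = (589/π) × 1.052058 = 197.24 W/m².
Ratio Q̄_A / Q̄_B = 144.85 / 197.24 = 0.7344.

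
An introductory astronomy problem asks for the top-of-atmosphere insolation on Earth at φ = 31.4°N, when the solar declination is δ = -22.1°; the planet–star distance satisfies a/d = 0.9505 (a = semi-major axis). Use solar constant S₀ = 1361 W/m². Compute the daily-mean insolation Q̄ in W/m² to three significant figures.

Q̄ ≈ 199 W/m²

cos H₀ = −tan(+31.4°) tan(-22.100°) = 0.2479, H₀ = 1.3203 rad.
Bracket: H₀ sin φ sin δ + cos φ cos δ sin H₀ = 1.3203×0.52101×-0.37622 + 0.85355×0.92653×0.96880 = -0.258798 + 0.766165 = 0.507367.
Inverse-square distance factor (a/d)² = 0.9505² = 0.903450.
Q̄ = (S₀/π) × 0.903450 × [bracket] = (1361/π) × 0.903450 × 0.507367 = 198.6 W/m².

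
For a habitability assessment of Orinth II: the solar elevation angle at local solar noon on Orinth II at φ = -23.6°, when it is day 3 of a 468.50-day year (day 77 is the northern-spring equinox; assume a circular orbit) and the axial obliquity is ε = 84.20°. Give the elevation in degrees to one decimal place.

57.2°

Solar longitude: λ_s = 360° × (3 − 77)/468.50 = -56.862°, i.e. -56.862° + 360° = 303.138°.
sin δ = sin 84.20° × sin 303.138° = -0.83307, so δ = -56.416°.
At local noon the hour angle is zero, so the zenith angle equals |φ − δ| = |-23.6° − (-56.416°)| = 32.816°.
Elevation = 90° − 32.816° = 57.2°.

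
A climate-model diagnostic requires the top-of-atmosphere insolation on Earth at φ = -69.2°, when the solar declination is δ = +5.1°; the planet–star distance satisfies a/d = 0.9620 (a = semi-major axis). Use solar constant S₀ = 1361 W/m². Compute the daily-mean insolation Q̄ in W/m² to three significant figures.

cos H₀ = −tan(-69.2°) tan(+5.100°) = 0.2349, H₀ = 1.3336 rad.
Bracket: H₀ sin φ sin δ + cos φ cos δ sin H₀ = 1.3336×-0.93483×0.08889 + 0.35511×0.99604×0.97201 = -0.110818 + 0.343804 = 0.232986.
Inverse-square distance factor (a/d)² = 0.9620² = 0.925444.
Q̄ = (S₀/π) × 0.925444 × [bracket] = (1361/π) × 0.925444 × 0.232986 = 93.41 W/m².

Q̄ ≈ 93.4 W/m²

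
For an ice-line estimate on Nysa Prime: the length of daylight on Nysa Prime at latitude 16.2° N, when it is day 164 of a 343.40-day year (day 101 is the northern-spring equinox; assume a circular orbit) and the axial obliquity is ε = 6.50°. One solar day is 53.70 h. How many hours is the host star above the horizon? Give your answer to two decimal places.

27.37 h

Solar longitude: λ_s = 360° × (164 − 101)/343.40 = 66.045°.
sin δ = sin 6.50° × sin 66.045° = 0.10345, so δ = +5.938°.
cos H₀ = −tan φ · tan δ = −tan(+16.2°) × tan(+5.938°) = -0.0302, so H₀ = 1.6010 rad = 91.73°.
Daylight = 2H₀/(2π) × 53.70 h = (1.6010/π) × 53.70 = 27.37 h.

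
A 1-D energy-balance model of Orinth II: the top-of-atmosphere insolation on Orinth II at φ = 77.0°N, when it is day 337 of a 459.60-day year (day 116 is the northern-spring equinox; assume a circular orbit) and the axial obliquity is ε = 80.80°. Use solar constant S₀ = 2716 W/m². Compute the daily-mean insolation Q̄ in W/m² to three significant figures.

Q̄ ≈ 376 W/m²

Solar longitude: λ_s = 360° × (337 − 116)/459.60 = 173.107°.
sin δ = sin 80.80° × sin 173.107° = 0.11847, so δ = +6.804°.
cos H₀ = −tan(+77.0°) tan(+6.804°) = -0.5168, H₀ = 2.1139 rad.
Bracket: H₀ sin φ sin δ + cos φ cos δ sin H₀ = 2.1139×0.97437×0.11847 + 0.22495×0.99296×0.85611 = 0.244015 + 0.191226 = 0.435241.
Q̄ = (S₀/π) × [bracket] = (2716/π) × 0.435241 = 376.3 W/m².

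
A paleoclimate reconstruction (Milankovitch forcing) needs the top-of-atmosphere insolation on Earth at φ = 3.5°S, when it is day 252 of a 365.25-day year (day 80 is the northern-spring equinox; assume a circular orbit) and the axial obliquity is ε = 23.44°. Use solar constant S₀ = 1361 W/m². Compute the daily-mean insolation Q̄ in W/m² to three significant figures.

Q̄ ≈ 428 W/m²

Solar longitude: λ_s = 360° × (252 − 80)/365.25 = 169.528°.
sin δ = sin 23.44° × sin 169.528° = 0.07230, so δ = +4.146°.
cos H₀ = −tan(-3.5°) tan(+4.146°) = 0.0044, H₀ = 1.5664 rad.
Bracket: H₀ sin φ sin δ + cos φ cos δ sin H₀ = 1.5664×-0.06105×0.07230 + 0.99813×0.99738×0.99999 = -0.006914 + 0.995505 = 0.988591.
Q̄ = (S₀/π) × [bracket] = (1361/π) × 0.988591 = 428.3 W/m².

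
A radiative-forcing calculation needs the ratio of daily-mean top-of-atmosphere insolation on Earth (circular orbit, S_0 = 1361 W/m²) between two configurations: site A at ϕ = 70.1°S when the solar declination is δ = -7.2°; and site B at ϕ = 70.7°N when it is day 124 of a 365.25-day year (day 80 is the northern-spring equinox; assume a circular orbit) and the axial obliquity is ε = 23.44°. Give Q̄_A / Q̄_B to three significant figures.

Q̄_A / Q̄_B ≈ 0.651

— Configuration A (ϕ=-70.1°):
cos h₀ = −tan(-70.1°) tan(-7.200°) = -0.3490, h₀ = 1.9273 rad.
Bracket: h₀ sin ϕ sin δ + cos ϕ cos δ sin h₀ = 1.9273×-0.94029×-0.12533 + 0.34038×0.99211×0.93713 = 0.227126 + 0.316464 = 0.543590.
Q̄ = (S_0/π) × [bracket] = (1361/π) × 0.543590 = 235.49 W/m².
— Configuration B (ϕ=+70.7°):
Solar longitude: L_s = 360° × (124 − 80)/365.25 = 43.368°.
sin δ = sin 23.44° × sin 43.368° = 0.27315, so δ = +15.852°.
cos h₀ = −tan(+70.7°) tan(+15.852°) = -0.8108, h₀ = 2.5164 rad.
Bracket: h₀ sin ϕ sin δ + cos ϕ cos δ sin h₀ = 2.5164×0.94380×0.27315 + 0.33051×0.96197×0.58528 = 0.648725 + 0.186084 = 0.834809.
Q̄ = (S_0/π) × [bracket] = (1361/π) × 0.834809 = 361.66 W/m².
Ratio Q̄_A / Q̄_B = 235.49 / 361.66 = 0.6511.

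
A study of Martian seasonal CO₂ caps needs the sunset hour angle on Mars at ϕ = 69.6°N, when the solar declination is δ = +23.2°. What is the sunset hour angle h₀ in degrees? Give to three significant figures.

h₀ = 180°

Sunrise equation: cos h₀ = −tan ϕ · tan δ = -1.1525 ≤ −1, so the Sun never sets (polar day) and h₀ = π.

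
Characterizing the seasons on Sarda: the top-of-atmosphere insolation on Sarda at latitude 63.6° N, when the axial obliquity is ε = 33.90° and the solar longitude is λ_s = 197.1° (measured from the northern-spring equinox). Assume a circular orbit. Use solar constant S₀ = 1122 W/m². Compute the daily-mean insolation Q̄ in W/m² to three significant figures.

Solar declination: sin δ = sin ε · sin λ_s = sin 33.90° × sin 197.1° = -0.16400, so δ = -9.439°.
cos H₀ = −tan(+63.6°) tan(-9.439°) = 0.3349, H₀ = 1.2293 rad.
Bracket: H₀ sin φ sin δ + cos φ cos δ sin H₀ = 1.2293×0.89571×-0.16400 + 0.44464×0.98646×0.94225 = -0.180580 + 0.413289 = 0.232709.
Q̄ = (S₀/π) × [bracket] = (1122/π) × 0.232709 = 83.11 W/m².

Q̄ ≈ 83.1 W/m²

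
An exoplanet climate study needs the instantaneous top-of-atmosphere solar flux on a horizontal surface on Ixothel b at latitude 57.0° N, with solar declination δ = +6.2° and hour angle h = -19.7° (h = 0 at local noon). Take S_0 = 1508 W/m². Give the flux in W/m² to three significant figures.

cos θ_z = sin ϕ sin δ + cos ϕ cos δ cos h = 0.090576 + 0.509762 = 0.600338.
Flux = S_0 · cos θ_z = 1508 × 0.600338 = 905.3 W/m².

905 W/m²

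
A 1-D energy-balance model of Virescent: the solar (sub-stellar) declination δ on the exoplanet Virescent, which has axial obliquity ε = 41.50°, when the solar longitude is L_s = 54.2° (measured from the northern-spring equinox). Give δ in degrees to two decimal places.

sin δ = sin ε · sin L_s = sin 41.50° × sin 54.2° = 0.537427.
δ = arcsin(0.537427) = +32.51°.

δ = +32.51°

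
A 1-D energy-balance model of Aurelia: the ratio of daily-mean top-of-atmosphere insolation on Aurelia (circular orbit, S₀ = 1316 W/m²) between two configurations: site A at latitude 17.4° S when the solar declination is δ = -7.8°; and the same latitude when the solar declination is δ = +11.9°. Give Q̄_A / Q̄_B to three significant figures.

— Configuration A (φ=-17.4°):
cos H₀ = −tan(-17.4°) tan(-7.800°) = -0.0429, H₀ = 1.6137 rad.
Bracket: H₀ sin φ sin δ + cos φ cos δ sin H₀ = 1.6137×-0.29904×-0.13572 + 0.95424×0.99075×0.99908 = 0.065493 + 0.944543 = 1.010036.
Q̄ = (S₀/π) × [bracket] = (1316/π) × 1.010036 = 423.10 W/m².
— Configuration B (φ=-17.4°):
cos H₀ = −tan(-17.4°) tan(+11.900°) = 0.0660, H₀ = 1.5047 rad.
Bracket: H₀ sin φ sin δ + cos φ cos δ sin H₀ = 1.5047×-0.29904×0.20620 + 0.95424×0.97851×0.99782 = -0.092783 + 0.931698 = 0.838915.
Q̄ = (S₀/π) × [bracket] = (1316/π) × 0.838915 = 351.42 W/m².
Ratio Q̄_A / Q̄_B = 423.10 / 351.42 = 1.204.

Q̄_A / Q̄_B ≈ 1.20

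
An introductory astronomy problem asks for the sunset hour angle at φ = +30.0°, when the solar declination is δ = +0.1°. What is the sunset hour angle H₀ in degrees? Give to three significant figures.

cos H₀ = −tan φ · tan δ = −tan(+30.0°) × tan(+0.100°) = -0.0010, so H₀ = 1.5718 rad = 90.06°.

H₀ = 90.1°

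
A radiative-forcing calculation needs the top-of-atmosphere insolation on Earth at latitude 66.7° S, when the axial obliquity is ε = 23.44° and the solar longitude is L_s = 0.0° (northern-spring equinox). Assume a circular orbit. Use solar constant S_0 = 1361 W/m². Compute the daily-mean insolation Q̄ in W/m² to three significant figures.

Q̄ ≈ 171 W/m²

Solar declination: sin δ = sin ε · sin L_s = sin 23.44° × sin 0.0° = 0.00000, so δ = +0.000°.
cos h₀ = −tan(-66.7°) tan(+0.000°) = 0.0000, h₀ = 1.5708 rad.
Bracket: h₀ sin ϕ sin δ + cos ϕ cos δ sin h₀ = 1.5708×-0.91845×0.00000 + 0.39555×1.00000×1.00000 = -0.000000 + 0.395550 = 0.395550.
Q̄ = (S_0/π) × [bracket] = (1361/π) × 0.395550 = 171.4 W/m².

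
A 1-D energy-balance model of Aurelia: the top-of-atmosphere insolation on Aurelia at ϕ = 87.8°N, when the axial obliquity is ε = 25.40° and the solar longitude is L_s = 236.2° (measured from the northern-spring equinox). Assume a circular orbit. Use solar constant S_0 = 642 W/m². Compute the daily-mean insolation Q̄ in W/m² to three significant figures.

Solar declination: sin δ = sin ε · sin L_s = sin 25.40° × sin 236.2° = -0.35644, so δ = -20.882°.
cos h₀ = −tan(+87.8°) tan(-20.882°) = 9.9306 ≥ 1 ⇒ polar night, h₀ = 0 and Q̄ = 0.

Q̄ ≈ 0.00 W/m²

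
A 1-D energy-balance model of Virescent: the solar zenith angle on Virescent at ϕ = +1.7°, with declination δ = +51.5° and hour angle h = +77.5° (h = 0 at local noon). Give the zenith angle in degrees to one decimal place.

θ_z = 80.9°

cos θ_z = sin ϕ sin δ + cos ϕ cos δ cos h = 0.023217 + 0.134678 = 0.157895.
θ_z = arccos(0.157895) = 80.9°.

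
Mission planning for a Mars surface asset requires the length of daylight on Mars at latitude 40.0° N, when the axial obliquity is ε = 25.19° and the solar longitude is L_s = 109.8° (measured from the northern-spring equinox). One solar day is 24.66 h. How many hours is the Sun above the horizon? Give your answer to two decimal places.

15.28 h

Solar declination: sin δ = sin ε · sin L_s = sin 25.19° × sin 109.8° = 0.40046, so δ = +23.607°.
cos h₀ = −tan ϕ · tan δ = −tan(+40.0°) × tan(+23.607°) = -0.3667, so h₀ = 1.9463 rad = 111.51°.
Daylight = 2h₀/(2π) × 24.66 h = (1.9463/π) × 24.66 = 15.28 h.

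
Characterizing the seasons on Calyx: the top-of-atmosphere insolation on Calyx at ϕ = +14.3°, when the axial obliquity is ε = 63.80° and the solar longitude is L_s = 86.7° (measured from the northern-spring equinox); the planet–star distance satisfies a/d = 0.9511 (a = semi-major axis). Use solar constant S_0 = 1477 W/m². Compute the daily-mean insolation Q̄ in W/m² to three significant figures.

Q̄ ≈ 356 W/m²

Solar declination: sin δ = sin ε · sin L_s = sin 63.80° × sin 86.7° = 0.89577, so δ = +63.608°.
cos h₀ = −tan(+14.3°) tan(+63.608°) = -0.5137, h₀ = 2.1102 rad.
Bracket: h₀ sin ϕ sin δ + cos ϕ cos δ sin h₀ = 2.1102×0.24700×0.89577 + 0.96902×0.44452×0.85800 = 0.466893 + 0.369582 = 0.836475.
Inverse-square distance factor (a/d)² = 0.9511² = 0.904591.
Q̄ = (S_0/π) × 0.904591 × [bracket] = (1477/π) × 0.904591 × 0.836475 = 355.7 W/m².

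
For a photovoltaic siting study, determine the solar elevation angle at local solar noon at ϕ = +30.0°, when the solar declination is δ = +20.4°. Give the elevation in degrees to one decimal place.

80.4°

At local noon the hour angle is zero, so the zenith angle equals |ϕ − δ| = |+30.0° − (+20.400°)| = 9.600°.
Elevation = 90° − 9.600° = 80.4°.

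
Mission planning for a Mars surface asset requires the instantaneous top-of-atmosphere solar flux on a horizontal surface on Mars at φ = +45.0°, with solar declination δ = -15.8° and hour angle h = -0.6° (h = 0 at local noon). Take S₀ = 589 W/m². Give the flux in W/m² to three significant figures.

cos θ_z = sin φ sin δ + cos φ cos δ cos h = -0.192531 + 0.680354 = 0.487823.
Flux = S₀ · cos θ_z = 589 × 0.487823 = 287.3 W/m².

287 W/m²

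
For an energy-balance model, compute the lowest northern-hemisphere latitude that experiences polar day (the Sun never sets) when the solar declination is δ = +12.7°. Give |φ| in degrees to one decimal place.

|φ| = 77.3°

Polar day requires cos H₀ = −tan φ tan δ ≤ −1, i.e. tan φ tan δ ≥ 1.
The boundary is |tan φ| · |tan δ| = 1, so |φ| = 90° − |δ| = 90° − 12.7° = 77.3° in the northern hemisphere.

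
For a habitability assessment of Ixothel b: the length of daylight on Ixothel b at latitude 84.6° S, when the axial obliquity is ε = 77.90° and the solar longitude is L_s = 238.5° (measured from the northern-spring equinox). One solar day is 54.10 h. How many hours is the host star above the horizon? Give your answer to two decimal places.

54.10 h

Solar declination: sin δ = sin ε · sin L_s = sin 77.90° × sin 238.5° = -0.83370, so δ = -56.480°.
Sunrise equation: cos h₀ = −tan ϕ · tan δ = -15.9711 ≤ −1, so the host star never sets (polar day) and h₀ = π.
Daylight = 2h₀/(2π) × 54.10 h = (3.1416/π) × 54.10 = 54.10 h.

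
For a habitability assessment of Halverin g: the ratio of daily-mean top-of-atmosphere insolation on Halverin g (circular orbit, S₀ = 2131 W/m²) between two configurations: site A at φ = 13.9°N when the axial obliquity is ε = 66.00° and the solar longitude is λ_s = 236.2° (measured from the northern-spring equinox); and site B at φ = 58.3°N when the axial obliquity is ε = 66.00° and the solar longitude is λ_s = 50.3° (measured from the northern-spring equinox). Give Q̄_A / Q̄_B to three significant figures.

Q̄_A / Q̄_B ≈ 0.198

— Configuration A (φ=+13.9°):
Solar declination: sin δ = sin ε · sin λ_s = sin 66.00° × sin 236.2° = -0.75914, so δ = -49.389°.
cos H₀ = −tan(+13.9°) tan(-49.389°) = 0.2886, H₀ = 1.2780 rad.
Bracket: H₀ sin φ sin δ + cos φ cos δ sin H₀ = 1.2780×0.24023×-0.75914 + 0.97072×0.65092×0.95744 = -0.233067 + 0.604969 = 0.371902.
Q̄ = (S₀/π) × [bracket] = (2131/π) × 0.371902 = 252.27 W/m².
— Configuration B (φ=+58.3°):
Solar declination: sin δ = sin ε · sin λ_s = sin 66.00° × sin 50.3° = 0.70288, so δ = +44.659°.
cos H₀ = −tan(+58.3°) tan(+44.659°) = -1.6000 ≤ −1 ⇒ polar day, H₀ = π.
Bracket: H₀ sin φ sin δ + cos φ cos δ sin H₀ = 3.1416×0.85081×0.70288 + 0.52547×0.71131×0.00000 = 1.878731 + 0.000000 = 1.878731.
Q̄ = (S₀/π) × [bracket] = (2131/π) × 1.878731 = 1274.4 W/m².
Ratio Q̄_A / Q̄_B = 252.27 / 1274.4 = 0.1980.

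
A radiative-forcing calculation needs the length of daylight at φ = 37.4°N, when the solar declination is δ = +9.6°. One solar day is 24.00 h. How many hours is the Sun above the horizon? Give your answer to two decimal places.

cos H₀ = −tan φ · tan δ = −tan(+37.4°) × tan(+9.600°) = -0.1293, so H₀ = 1.7005 rad = 97.43°.
Daylight = 2H₀/(2π) × 24.00 h = (1.7005/π) × 24.00 = 12.99 h.

12.99 h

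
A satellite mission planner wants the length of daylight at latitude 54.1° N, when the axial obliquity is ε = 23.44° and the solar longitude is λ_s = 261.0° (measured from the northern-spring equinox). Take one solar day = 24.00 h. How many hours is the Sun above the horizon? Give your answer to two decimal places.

Solar declination: sin δ = sin ε · sin λ_s = sin 23.44° × sin 261.0° = -0.39289, so δ = -23.135°.
cos H₀ = −tan φ · tan δ = −tan(+54.1°) × tan(-23.135°) = 0.5902, so H₀ = 0.9395 rad = 53.83°.
Daylight = 2H₀/(2π) × 24.00 h = (0.9395/π) × 24.00 = 7.18 h.

7.18 h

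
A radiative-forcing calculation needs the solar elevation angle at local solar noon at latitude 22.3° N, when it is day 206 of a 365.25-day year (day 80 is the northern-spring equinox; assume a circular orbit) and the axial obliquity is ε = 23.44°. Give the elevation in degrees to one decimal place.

Solar longitude: L_s = 360° × (206 − 80)/365.25 = 124.189°.
sin δ = sin 23.44° × sin 124.189° = 0.32905, so δ = +19.211°.
At local noon the hour angle is zero, so the zenith angle equals |ϕ − δ| = |+22.3° − (+19.211°)| = 3.089°.
Elevation = 90° − 3.089° = 86.9°.

86.9°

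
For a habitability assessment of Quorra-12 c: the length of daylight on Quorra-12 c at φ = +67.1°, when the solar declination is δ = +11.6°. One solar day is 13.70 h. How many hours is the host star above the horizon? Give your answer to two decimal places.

cos H₀ = −tan φ · tan δ = −tan(+67.1°) × tan(+11.600°) = -0.4859, so H₀ = 2.0782 rad = 119.07°.
Daylight = 2H₀/(2π) × 13.70 h = (2.0782/π) × 13.70 = 9.06 h.

9.06 h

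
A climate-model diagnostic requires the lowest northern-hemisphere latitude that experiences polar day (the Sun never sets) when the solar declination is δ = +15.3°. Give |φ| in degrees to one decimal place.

Polar day requires cos H₀ = −tan φ tan δ ≤ −1, i.e. tan φ tan δ ≥ 1.
The boundary is |tan φ| · |tan δ| = 1, so |φ| = 90° − |δ| = 90° − 15.3° = 74.7° in the northern hemisphere.

|φ| = 74.7°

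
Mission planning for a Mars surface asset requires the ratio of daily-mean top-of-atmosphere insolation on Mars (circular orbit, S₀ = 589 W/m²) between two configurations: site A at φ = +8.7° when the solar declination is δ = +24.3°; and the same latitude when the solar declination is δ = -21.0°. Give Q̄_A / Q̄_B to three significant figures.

— Configuration A (φ=+8.7°):
cos H₀ = −tan(+8.7°) tan(+24.300°) = -0.0691, H₀ = 1.6399 rad.
Bracket: H₀ sin φ sin δ + cos φ cos δ sin H₀ = 1.6399×0.15126×0.41151 + 0.98849×0.91140×0.99761 = 0.102076 + 0.898757 = 1.000833.
Q̄ = (S₀/π) × [bracket] = (589/π) × 1.000833 = 187.64 W/m².
— Configuration B (φ=+8.7°):
cos H₀ = −tan(+8.7°) tan(-21.000°) = 0.0587, H₀ = 1.5120 rad.
Bracket: H₀ sin φ sin δ + cos φ cos δ sin H₀ = 1.5120×0.15126×-0.35837 + 0.98849×0.93358×0.99827 = -0.081961 + 0.921238 = 0.839277.
Q̄ = (S₀/π) × [bracket] = (589/π) × 0.839277 = 157.35 W/m².
Ratio Q̄_A / Q̄_B = 187.64 / 157.35 = 1.193.

Q̄_A / Q̄_B ≈ 1.19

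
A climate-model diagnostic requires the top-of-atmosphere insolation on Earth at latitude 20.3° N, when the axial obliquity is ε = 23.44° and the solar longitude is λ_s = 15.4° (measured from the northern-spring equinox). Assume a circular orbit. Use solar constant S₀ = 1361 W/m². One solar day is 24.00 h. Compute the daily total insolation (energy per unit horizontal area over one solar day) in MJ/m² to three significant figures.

37.1 MJ/m²

Solar declination: sin δ = sin ε · sin λ_s = sin 23.44° × sin 15.4° = 0.10564, so δ = +6.064°.
cos H₀ = −tan(+20.3°) tan(+6.064°) = -0.0393, H₀ = 1.6101 rad.
Bracket: H₀ sin φ sin δ + cos φ cos δ sin H₀ = 1.6101×0.34694×0.10564 + 0.93789×0.99440×0.99923 = 0.059011 + 0.931920 = 0.990931.
Q̄ = (S₀/π) × [bracket] = (1361/π) × 0.990931 = 429.29 W/m².
Daily total = Q̄ × 24.00 h × 3600 s/h = 429.29 × 24.00 × 3600 / 10⁶ = 37.09 MJ/m².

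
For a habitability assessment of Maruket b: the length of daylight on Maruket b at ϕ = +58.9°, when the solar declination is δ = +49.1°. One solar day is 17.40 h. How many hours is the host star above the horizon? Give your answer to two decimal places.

Sunrise equation: cos h₀ = −tan ϕ · tan δ = -1.9137 ≤ −1, so the host star never sets (polar day) and h₀ = π.
Daylight = 2h₀/(2π) × 17.40 h = (3.1416/π) × 17.40 = 17.40 h.

17.40 h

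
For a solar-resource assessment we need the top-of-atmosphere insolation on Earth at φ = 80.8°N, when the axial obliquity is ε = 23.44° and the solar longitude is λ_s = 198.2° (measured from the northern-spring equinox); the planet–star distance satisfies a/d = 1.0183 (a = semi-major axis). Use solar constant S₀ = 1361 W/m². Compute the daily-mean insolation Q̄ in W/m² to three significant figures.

Q̄ ≈ 7.35 W/m²

Solar declination: sin δ = sin ε · sin λ_s = sin 23.44° × sin 198.2° = -0.12424, so δ = -7.137°.
cos H₀ = −tan(+80.8°) tan(-7.137°) = 0.7731, H₀ = 0.6871 rad.
Bracket: H₀ sin φ sin δ + cos φ cos δ sin H₀ = 0.6871×0.98714×-0.12424 + 0.15988×0.99225×0.63430 = -0.084268 + 0.100626 = 0.016358.
Inverse-square distance factor (a/d)² = 1.0183² = 1.036935.
Q̄ = (S₀/π) × 1.036935 × [bracket] = (1361/π) × 1.036935 × 0.016358 = 7.348 W/m².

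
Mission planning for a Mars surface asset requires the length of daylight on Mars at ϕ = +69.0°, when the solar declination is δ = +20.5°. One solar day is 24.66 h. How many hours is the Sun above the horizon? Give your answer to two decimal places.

cos h₀ = −tan ϕ · tan δ = −tan(+69.0°) × tan(+20.500°) = -0.9740, so h₀ = 2.9131 rad = 166.91°.
Daylight = 2h₀/(2π) × 24.66 h = (2.9131/π) × 24.66 = 22.87 h.

22.87 h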